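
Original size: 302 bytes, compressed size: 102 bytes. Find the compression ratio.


Ratio = original / compressed = 302 / 102 = 2.9608

2.9608


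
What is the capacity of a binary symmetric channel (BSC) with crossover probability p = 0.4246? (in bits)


H(p) = -p*log2(p) - (1-p)*log2(1-p) = -0.4246*log2(0.4246) - 0.5754*log2(0.5754) = 0.524731 + 0.458803 = 0.9835. C = 1 - H(p) = 1 - 0.9835 = 0.0165

0.0165 bits


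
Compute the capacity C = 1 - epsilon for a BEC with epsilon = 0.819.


C = 1 - epsilon = 1 - 0.819 = 0.181

0.181 bits


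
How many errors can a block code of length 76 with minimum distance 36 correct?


Correction capability = floor((d-1)/2) = floor((36-1)/2) = 17

17 errors


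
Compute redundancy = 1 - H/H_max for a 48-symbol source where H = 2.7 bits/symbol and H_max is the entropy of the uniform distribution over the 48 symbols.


H_max = log2(K) = log2(48) = 5.585 bits/symbol. Redundancy = 1 - H/H_max = 1 - 2.7/5.585 = 1 - 0.4834 = 0.5166

0.5166


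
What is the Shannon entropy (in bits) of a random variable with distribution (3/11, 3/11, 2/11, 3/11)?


H = -sum(p_i * log2(p_i)). Terms: -(3/11)*log2(3/11) = 0.511219; -(3/11)*log2(3/11) = 0.511219; -(2/11)*log2(2/11) = 0.447169; -(3/11)*log2(3/11) = 0.511219. H = 0.511219 + 0.511219 + 0.447169 + 0.511219 = 1.9808

1.9808 bits


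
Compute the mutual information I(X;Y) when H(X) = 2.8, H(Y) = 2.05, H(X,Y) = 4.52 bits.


I(X;Y) = H(X) + H(Y) - H(X,Y) = 2.8 + 2.05 - 4.52 = 0.33

0.33 bits


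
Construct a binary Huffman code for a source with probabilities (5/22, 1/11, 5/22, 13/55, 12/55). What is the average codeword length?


Huffman construction (repeatedly merge the two least-probable nodes; each merge adds 1 bit to every symbol beneath it): 1/11 + 12/55 = 17/55; 5/22 + 5/22 = 5/11; 13/55 + 17/55 = 6/11; 5/11 + 6/11 = 1. Resulting codeword lengths (in the order the probabilities were given): (2, 3, 2, 2, 3). L_avg = sum(p_i * l_i) = 5/22*2 + 1/11*3 + 5/22*2 + 13/55*2 + 12/55*3 = 127/55 = 2.3091

2.3091 bits


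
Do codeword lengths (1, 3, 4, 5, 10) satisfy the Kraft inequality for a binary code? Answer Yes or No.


Kraft sum = sum(2^(-l_i)) = 0.7197, need <= 1. Result: satisfied (a binary prefix-free code with these lengths exists)

Yes


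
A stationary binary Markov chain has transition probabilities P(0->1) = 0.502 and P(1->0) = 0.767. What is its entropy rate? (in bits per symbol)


Stationary distribution: pi_0 = p10/(p01+p10) = 0.6044, pi_1 = 0.3956. Entropy rate H' = pi_0*H(p01) + pi_1*H(p10) = 0.6044*1.0 + 0.3956*0.7832 = 0.9142

0.9142 bits/symbol


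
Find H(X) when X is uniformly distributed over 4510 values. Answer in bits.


H = log2(n) = log2(4510) = 12.1389

12.1389 bits


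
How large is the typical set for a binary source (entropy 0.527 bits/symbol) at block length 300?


log2|A_typical| = nH = 300 * 0.527 = 158.1, so |A_typical| ~ 2^158.1 = 3.916e+47

3.916e+47


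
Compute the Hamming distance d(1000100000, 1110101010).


Count differing positions: . ^ ^ . . . ^ . ^ . = 4 differences

4


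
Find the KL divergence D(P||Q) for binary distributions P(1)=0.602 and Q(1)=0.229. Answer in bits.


KL = p*log2(p/q) + (1-p)*log2((1-p)/(1-q)) = 0.602*log2(0.602/0.229) + 0.398*log2(0.398/0.771) = 0.4598

0.4598 bits


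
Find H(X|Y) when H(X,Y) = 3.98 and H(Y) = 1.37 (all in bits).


H(X|Y) = H(X,Y) - H(Y) = 3.98 - 1.37 = 2.61

2.61 bits


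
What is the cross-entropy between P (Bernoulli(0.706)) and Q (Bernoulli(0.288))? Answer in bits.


H(P,Q) = -p*log2(q) - (1-p)*log2(1-q). -0.706*log2(0.288) = 1.267877; -0.294*log2(0.712) = 0.144075. H(P,Q) = 1.267877 + 0.144075 = 1.412

1.412 bits


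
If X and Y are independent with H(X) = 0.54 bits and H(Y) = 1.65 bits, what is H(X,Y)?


For independent variables, H(X,Y) = H(X) + H(Y) = 0.54 + 1.65 = 2.19

2.19 bits


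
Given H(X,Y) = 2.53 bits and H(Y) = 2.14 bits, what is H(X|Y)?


H(X|Y) = H(X,Y) - H(Y) = 2.53 - 2.14 = 0.39

0.39 bits


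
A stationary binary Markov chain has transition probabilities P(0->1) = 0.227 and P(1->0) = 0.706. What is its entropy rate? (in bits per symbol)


Stationary distribution: pi_0 = p10/(p01+p10) = 0.7567, pi_1 = 0.2433. Entropy rate H' = pi_0*H(p01) + pi_1*H(p10) = 0.7567*0.7727 + 0.2433*0.8738 = 0.7973

0.7973 bits/symbol


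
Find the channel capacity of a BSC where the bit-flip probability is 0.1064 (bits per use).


H(p) = -p*log2(p) - (1-p)*log2(1-p) = -0.1064*log2(0.1064) - 0.8936*log2(0.8936) = 0.343931 + 0.145030 = 0.489. C = 1 - H(p) = 1 - 0.489 = 0.511

0.511 bits


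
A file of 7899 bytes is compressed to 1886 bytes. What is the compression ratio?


Ratio = original / compressed = 7899 / 1886 = 4.1882

4.1882


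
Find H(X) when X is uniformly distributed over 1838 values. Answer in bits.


H = log2(n) = log2(1838) = 10.8439

10.8439 bits


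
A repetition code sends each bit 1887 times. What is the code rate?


Rate = k/n = 1/1887

1/1887


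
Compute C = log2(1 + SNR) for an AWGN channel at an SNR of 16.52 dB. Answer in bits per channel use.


SNR_linear = 10^(16.52/10) = 44.8745; C = log2(1 + SNR_linear) = log2(1 + 44.8745) = 5.5196

5.5196 bits/channel use


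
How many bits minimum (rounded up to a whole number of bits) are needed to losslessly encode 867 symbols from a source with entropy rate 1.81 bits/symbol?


Minimum bits >= n * H = 867 * 1.81 = 1569.27, rounded up to a whole number of bits = 1570

1570 bits


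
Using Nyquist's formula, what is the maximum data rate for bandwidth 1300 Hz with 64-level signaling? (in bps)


Rate = 2 * B * log2(M) = 2 * 1300 * 6.0 = 15600.0

15600.0 bps


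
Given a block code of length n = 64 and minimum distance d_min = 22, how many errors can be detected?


Detection capability = d_min - 1 = 22 - 1 = 21

21 errors


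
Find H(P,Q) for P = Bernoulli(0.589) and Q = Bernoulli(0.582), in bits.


H(P,Q) = -p*log2(q) - (1-p)*log2(1-q). -0.589*log2(0.582) = 0.459955; -0.411*log2(0.418) = 0.517213. H(P,Q) = 0.459955 + 0.517213 = 0.9772

0.9772 bits


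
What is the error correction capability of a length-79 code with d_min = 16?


Correction capability = floor((d-1)/2) = floor((16-1)/2) = 7

7 errors


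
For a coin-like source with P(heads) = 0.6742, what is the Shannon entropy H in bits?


H = -p*log2(p) - (1-p)*log2(1-p). -0.6742*log2(0.6742) = 0.383452; -0.3258*log2(0.3258) = 0.527125. H = 0.383452 + 0.527125 = 0.9106

0.9106 bits


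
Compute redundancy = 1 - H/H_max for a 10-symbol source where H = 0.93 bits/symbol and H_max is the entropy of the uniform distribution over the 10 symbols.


H_max = log2(K) = log2(10) = 3.3219 bits/symbol. Redundancy = 1 - H/H_max = 1 - 0.93/3.3219 = 1 - 0.28 = 0.72

0.72


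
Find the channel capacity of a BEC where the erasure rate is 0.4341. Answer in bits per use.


C = 1 - epsilon = 1 - 0.4341 = 0.5659

0.5659 bits


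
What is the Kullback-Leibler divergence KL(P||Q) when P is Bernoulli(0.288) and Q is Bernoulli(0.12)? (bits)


KL = p*log2(p/q) + (1-p)*log2((1-p)/(1-q)) = 0.288*log2(0.288/0.12) + 0.712*log2(0.712/0.88) = 0.1461

0.1461 bits


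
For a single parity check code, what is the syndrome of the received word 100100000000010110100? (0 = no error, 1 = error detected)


Syndrome = XOR of all bits = 1 XOR 0 XOR 0 XOR 1 XOR 0 XOR 0 XOR 0 XOR 0 XOR 0 XOR 0 XOR 0 XOR 0 XOR 0 XOR 1 XOR 0 XOR 1 XOR 1 XOR 0 XOR 1 XOR 0 XOR 0 = 0

0


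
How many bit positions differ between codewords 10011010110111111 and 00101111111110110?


Count differing positions: ^ . ^ ^ . ^ . ^ . . ^ . . ^ . . ^ = 8 differences

8


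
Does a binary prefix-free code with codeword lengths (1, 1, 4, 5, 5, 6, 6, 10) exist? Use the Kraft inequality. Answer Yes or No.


Kraft sum = sum(2^(-l_i)) = 1.1572, need <= 1. Result: violated (a binary prefix-free code with these lengths cannot exist)

No


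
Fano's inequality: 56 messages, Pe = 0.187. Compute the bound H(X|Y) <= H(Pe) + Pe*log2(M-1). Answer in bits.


H(Pe) = -Pe*log2(Pe) - (1-Pe)*log2(1-Pe) = -0.187*log2(0.187) - 0.813*log2(0.813) = 0.452332 + 0.242821 = 0.6952. Pe*log2(M-1) = 0.187*log2(55) = 1.081114. Bound = H(Pe) + Pe*log2(M-1) = 0.452332 + 0.242821 + 1.081114 = 1.7763

1.7763 bits


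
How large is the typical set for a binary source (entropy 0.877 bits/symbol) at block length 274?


log2|A_typical| = nH = 274 * 0.877 = 240.298, so |A_typical| ~ 2^240.298 = 2.172e+72

2.172e+72


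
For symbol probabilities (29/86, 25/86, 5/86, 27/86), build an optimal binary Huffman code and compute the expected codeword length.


Huffman construction (repeatedly merge the two least-probable nodes; each merge adds 1 bit to every symbol beneath it): 5/86 + 25/86 = 15/43; 27/86 + 29/86 = 28/43; 15/43 + 28/43 = 1. Resulting codeword lengths (in the order the probabilities were given): (2, 2, 2, 2). L_avg = sum(p_i * l_i) = 29/86*2 + 25/86*2 + 5/86*2 + 27/86*2 = 2

2.0 bits


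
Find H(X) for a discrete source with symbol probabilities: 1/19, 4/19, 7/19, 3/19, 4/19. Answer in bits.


H = -sum(p_i * log2(p_i)). Terms: -(1/19)*log2(1/19) = 0.223575; -(4/19)*log2(4/19) = 0.473248; -(7/19)*log2(7/19) = 0.530737; -(3/19)*log2(3/19) = 0.420468; -(4/19)*log2(4/19) = 0.473248. H = 0.223575 + 0.473248 + 0.530737 + 0.420468 + 0.473248 = 2.1213

2.1213 bits


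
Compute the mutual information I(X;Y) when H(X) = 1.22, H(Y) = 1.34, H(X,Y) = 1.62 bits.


I(X;Y) = H(X) + H(Y) - H(X,Y) = 1.22 + 1.34 - 1.62 = 0.94

0.94 bits


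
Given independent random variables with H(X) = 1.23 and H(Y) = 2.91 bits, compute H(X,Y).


For independent variables, H(X,Y) = H(X) + H(Y) = 1.23 + 2.91 = 4.14

4.14 bits


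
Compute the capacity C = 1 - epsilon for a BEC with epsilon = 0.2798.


C = 1 - epsilon = 1 - 0.2798 = 0.7202

0.7202 bits


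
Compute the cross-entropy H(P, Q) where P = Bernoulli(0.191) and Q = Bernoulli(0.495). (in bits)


H(P,Q) = -p*log2(q) - (1-p)*log2(1-q). -0.191*log2(0.495) = 0.193769; -0.809*log2(0.505) = 0.797387. H(P,Q) = 0.193769 + 0.797387 = 0.9912

0.9912 bits


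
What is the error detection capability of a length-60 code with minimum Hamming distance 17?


Detection capability = d_min - 1 = 17 - 1 = 16

16 errors


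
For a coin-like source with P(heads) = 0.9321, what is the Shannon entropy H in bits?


H = -p*log2(p) - (1-p)*log2(1-p). -0.9321*log2(0.9321) = 0.094555; -0.0679*log2(0.0679) = 0.263482. H = 0.094555 + 0.263482 = 0.358

0.358 bits


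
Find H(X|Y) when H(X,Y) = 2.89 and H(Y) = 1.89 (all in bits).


H(X|Y) = H(X,Y) - H(Y) = 2.89 - 1.89 = 1.0

1.0 bits


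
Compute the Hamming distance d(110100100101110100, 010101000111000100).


Count differing positions: ^ . . . . ^ ^ . . . ^ . ^ ^ . . . . = 6 differences

6


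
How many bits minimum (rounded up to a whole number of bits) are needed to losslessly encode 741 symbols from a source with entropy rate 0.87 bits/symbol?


Minimum bits >= n * H = 741 * 0.87 = 644.67, rounded up to a whole number of bits = 645

645 bits


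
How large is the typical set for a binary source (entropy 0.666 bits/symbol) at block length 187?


log2|A_typical| = nH = 187 * 0.666 = 124.542, so |A_typical| ~ 2^124.542 = 3.097e+37

3.097e+37


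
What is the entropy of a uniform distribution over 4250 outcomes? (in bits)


H = log2(n) = log2(4250) = 12.0532

12.0532 bits


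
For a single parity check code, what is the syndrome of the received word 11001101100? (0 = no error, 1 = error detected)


Syndrome = XOR of all bits = 1 XOR 1 XOR 0 XOR 0 XOR 1 XOR 1 XOR 0 XOR 1 XOR 1 XOR 0 XOR 0 = 0

0


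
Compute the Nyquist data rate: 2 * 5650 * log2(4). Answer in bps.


Rate = 2 * B * log2(M) = 2 * 5650 * 2.0 = 22600.0

22600.0 bps


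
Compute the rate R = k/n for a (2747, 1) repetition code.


Rate = k/n = 1/2747

1/2747


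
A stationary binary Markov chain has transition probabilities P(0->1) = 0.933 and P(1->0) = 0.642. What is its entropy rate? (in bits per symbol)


Stationary distribution: pi_0 = p10/(p01+p10) = 0.4076, pi_1 = 0.5924. Entropy rate H' = pi_0*H(p01) + pi_1*H(p10) = 0.4076*0.3546 + 0.5924*0.941 = 0.702

0.702 bits/symbol


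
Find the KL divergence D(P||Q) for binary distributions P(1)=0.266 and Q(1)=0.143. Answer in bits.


KL = p*log2(p/q) + (1-p)*log2((1-p)/(1-q)) = 0.266*log2(0.266/0.143) + 0.734*log2(0.734/0.857) = 0.0741

0.0741 bits


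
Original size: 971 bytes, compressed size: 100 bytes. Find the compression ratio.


Ratio = original / compressed = 971 / 100 = 9.71

9.71


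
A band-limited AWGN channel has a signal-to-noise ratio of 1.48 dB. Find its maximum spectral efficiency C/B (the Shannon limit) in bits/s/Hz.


SNR_linear = 10^(1.48/10) = 1.406; C/B = log2(1 + SNR_linear) = log2(1 + 1.406) = 1.2667

1.2667 bits/s/Hz


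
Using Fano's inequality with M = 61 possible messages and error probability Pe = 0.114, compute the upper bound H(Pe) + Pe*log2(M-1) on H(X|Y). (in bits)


H(Pe) = -Pe*log2(Pe) - (1-Pe)*log2(1-Pe) = -0.114*log2(0.114) - 0.886*log2(0.886) = 0.357150 + 0.154715 = 0.5119. Pe*log2(M-1) = 0.114*log2(60) = 0.673386. Bound = H(Pe) + Pe*log2(M-1) = 0.357150 + 0.154715 + 0.673386 = 1.1853

1.1853 bits


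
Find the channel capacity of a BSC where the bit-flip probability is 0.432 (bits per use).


H(p) = -p*log2(p) - (1-p)*log2(1-p) = -0.432*log2(0.432) - 0.568*log2(0.568) = 0.523107 + 0.463509 = 0.9866. C = 1 - H(p) = 1 - 0.9866 = 0.0134

0.0134 bits


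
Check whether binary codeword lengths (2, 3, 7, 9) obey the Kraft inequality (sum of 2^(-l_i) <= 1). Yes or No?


Kraft sum = sum(2^(-l_i)) = 0.3848, need <= 1. Result: satisfied (a binary prefix-free code with these lengths exists)

Yes


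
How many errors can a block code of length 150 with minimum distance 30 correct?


Correction capability = floor((d-1)/2) = floor((30-1)/2) = 14

14 errors


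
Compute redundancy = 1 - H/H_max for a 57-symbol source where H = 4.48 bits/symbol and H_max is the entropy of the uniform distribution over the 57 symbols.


H_max = log2(K) = log2(57) = 5.8329 bits/symbol. Redundancy = 1 - H/H_max = 1 - 4.48/5.8329 = 1 - 0.7681 = 0.2319

0.2319


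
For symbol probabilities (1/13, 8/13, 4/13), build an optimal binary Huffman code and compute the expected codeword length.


Huffman construction (repeatedly merge the two least-probable nodes; each merge adds 1 bit to every symbol beneath it): 1/13 + 4/13 = 5/13; 5/13 + 8/13 = 1. Resulting codeword lengths (in the order the probabilities were given): (2, 1, 2). L_avg = sum(p_i * l_i) = 1/13*2 + 8/13*1 + 4/13*2 = 18/13 = 1.3846

1.3846 bits


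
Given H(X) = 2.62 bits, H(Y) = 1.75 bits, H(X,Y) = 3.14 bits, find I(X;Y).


I(X;Y) = H(X) + H(Y) - H(X,Y) = 2.62 + 1.75 - 3.14 = 1.23

1.23 bits


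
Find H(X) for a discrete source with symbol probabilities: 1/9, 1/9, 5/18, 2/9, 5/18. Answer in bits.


H = -sum(p_i * log2(p_i)). Terms: -(1/9)*log2(1/9) = 0.352214; -(1/9)*log2(1/9) = 0.352214; -(5/18)*log2(5/18) = 0.513332; -(2/9)*log2(2/9) = 0.482206; -(5/18)*log2(5/18) = 0.513332. H = 0.352214 + 0.352214 + 0.513332 + 0.482206 + 0.513332 = 2.2133

2.2133 bits


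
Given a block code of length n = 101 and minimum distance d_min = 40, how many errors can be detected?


Detection capability = d_min - 1 = 40 - 1 = 39

39 errors


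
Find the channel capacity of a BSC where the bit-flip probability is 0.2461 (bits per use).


H(p) = -p*log2(p) - (1-p)*log2(1-p) = -0.2461*log2(0.2461) - 0.7539*log2(0.7539) = 0.497782 + 0.307256 = 0.805. C = 1 - H(p) = 1 - 0.805 = 0.195

0.195 bits


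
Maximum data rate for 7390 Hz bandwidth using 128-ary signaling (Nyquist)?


Rate = 2 * B * log2(M) = 2 * 7390 * 7.0 = 103460.0

103460.0 bps


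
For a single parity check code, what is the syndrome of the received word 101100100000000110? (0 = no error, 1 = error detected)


Syndrome = XOR of all bits = 1 XOR 0 XOR 1 XOR 1 XOR 0 XOR 0 XOR 1 XOR 0 XOR 0 XOR 0 XOR 0 XOR 0 XOR 0 XOR 0 XOR 0 XOR 1 XOR 1 XOR 0 = 0

0


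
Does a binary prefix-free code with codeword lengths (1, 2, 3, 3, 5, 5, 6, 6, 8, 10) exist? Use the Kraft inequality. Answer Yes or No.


Kraft sum = sum(2^(-l_i)) = 1.0986, need <= 1. Result: violated (a binary prefix-free code with these lengths cannot exist)

No


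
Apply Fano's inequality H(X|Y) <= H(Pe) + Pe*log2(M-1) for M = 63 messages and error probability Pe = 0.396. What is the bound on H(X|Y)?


H(Pe) = -Pe*log2(Pe) - (1-Pe)*log2(1-Pe) = -0.396*log2(0.396) - 0.604*log2(0.604) = 0.529225 + 0.439337 = 0.9686. Pe*log2(M-1) = 0.396*log2(62) = 2.357862. Bound = H(Pe) + Pe*log2(M-1) = 0.529225 + 0.439337 + 2.357862 = 3.3264

3.3264 bits


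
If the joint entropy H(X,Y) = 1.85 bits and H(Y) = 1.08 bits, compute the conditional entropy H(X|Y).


H(X|Y) = H(X,Y) - H(Y) = 1.85 - 1.08 = 0.77

0.77 bits


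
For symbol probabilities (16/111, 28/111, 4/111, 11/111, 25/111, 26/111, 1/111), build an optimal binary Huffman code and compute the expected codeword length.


Huffman construction (repeatedly merge the two least-probable nodes; each merge adds 1 bit to every symbol beneath it): 1/111 + 4/111 = 5/111; 5/111 + 11/111 = 16/111; 16/111 + 16/111 = 32/111; 25/111 + 26/111 = 17/37; 28/111 + 32/111 = 20/37; 17/37 + 20/37 = 1. Resulting codeword lengths (in the order the probabilities were given): (3, 2, 5, 4, 2, 2, 5). L_avg = sum(p_i * l_i) = 16/111*3 + 28/111*2 + 4/111*5 + 11/111*4 + 25/111*2 + 26/111*2 + 1/111*5 = 275/111 = 2.4775

2.4775 bits


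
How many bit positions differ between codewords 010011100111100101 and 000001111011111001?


Count differing positions: . ^ . . ^ . . ^ ^ ^ . . . ^ ^ ^ . . = 8 differences

8


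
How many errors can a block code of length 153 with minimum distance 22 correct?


Correction capability = floor((d-1)/2) = floor((22-1)/2) = 10

10 errors


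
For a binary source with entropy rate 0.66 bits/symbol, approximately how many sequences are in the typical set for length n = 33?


log2|A_typical| = nH = 33 * 0.66 = 21.78, so |A_typical| ~ 2^21.78 = 3.601e+06

3.601e+06


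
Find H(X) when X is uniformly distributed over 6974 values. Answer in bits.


H = log2(n) = log2(6974) = 12.7678

12.7678 bits


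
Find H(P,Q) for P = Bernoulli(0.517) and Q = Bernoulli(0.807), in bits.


H(P,Q) = -p*log2(q) - (1-p)*log2(1-q). -0.517*log2(0.807) = 0.159939; -0.483*log2(0.193) = 1.146317. H(P,Q) = 0.159939 + 1.146317 = 1.3063

1.3063 bits


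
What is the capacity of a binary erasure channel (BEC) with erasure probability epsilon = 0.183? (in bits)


C = 1 - epsilon = 1 - 0.183 = 0.817

0.817 bits


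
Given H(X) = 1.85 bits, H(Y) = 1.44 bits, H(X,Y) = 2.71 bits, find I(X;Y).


I(X;Y) = H(X) + H(Y) - H(X,Y) = 1.85 + 1.44 - 2.71 = 0.58

0.58 bits


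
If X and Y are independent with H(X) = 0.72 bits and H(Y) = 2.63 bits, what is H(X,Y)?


For independent variables, H(X,Y) = H(X) + H(Y) = 0.72 + 2.63 = 3.35

3.35 bits


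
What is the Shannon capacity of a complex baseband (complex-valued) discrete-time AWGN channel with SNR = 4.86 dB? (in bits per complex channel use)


SNR_linear = 10^(4.86/10) = 3.062; C = log2(1 + SNR_linear) = log2(1 + 3.062) = 2.0222

2.0222 bits/channel use


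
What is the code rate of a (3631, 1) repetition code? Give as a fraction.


Rate = k/n = 1/3631

1/3631


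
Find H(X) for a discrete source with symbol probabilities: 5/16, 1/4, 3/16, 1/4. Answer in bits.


H = -sum(p_i * log2(p_i)). Terms: -(5/16)*log2(5/16) = 0.524397; -(1/4)*log2(1/4) = 0.500000; -(3/16)*log2(3/16) = 0.452820; -(1/4)*log2(1/4) = 0.500000. H = 0.524397 + 0.500000 + 0.452820 + 0.500000 = 1.9772

1.9772 bits


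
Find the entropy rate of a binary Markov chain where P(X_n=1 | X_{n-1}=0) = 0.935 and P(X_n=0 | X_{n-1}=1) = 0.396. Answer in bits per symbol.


Stationary distribution: pi_0 = p10/(p01+p10) = 0.2975, pi_1 = 0.7025. Entropy rate H' = pi_0*H(p01) + pi_1*H(p10) = 0.2975*0.347 + 0.7025*0.9686 = 0.7836

0.7836 bits/symbol


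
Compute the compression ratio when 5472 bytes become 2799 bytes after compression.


Ratio = original / compressed = 5472 / 2799 = 1.955

1.955


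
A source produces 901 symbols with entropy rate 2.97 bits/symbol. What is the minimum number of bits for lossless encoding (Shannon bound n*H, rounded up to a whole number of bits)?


Minimum bits >= n * H = 901 * 2.97 = 2675.97, rounded up to a whole number of bits = 2676

2676 bits


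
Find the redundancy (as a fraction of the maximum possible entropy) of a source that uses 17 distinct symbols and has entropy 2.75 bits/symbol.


H_max = log2(K) = log2(17) = 4.0875 bits/symbol. Redundancy = 1 - H/H_max = 1 - 2.75/4.0875 = 1 - 0.6728 = 0.3272

0.3272


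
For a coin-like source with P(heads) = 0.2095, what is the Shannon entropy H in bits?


H = -p*log2(p) - (1-p)*log2(1-p). -0.2095*log2(0.2095) = 0.472418; -0.7905*log2(0.7905) = 0.268108. H = 0.472418 + 0.268108 = 0.7405

0.7405 bits


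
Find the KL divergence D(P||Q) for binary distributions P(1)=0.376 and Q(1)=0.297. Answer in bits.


KL = p*log2(p/q) + (1-p)*log2((1-p)/(1-q)) = 0.376*log2(0.376/0.297) + 0.624*log2(0.624/0.703) = 0.0206

0.0206 bits


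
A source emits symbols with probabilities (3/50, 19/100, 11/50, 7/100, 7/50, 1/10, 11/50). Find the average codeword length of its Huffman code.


Huffman construction (repeatedly merge the two least-probable nodes; each merge adds 1 bit to every symbol beneath it): 3/50 + 7/100 = 13/100; 1/10 + 13/100 = 23/100; 7/50 + 19/100 = 33/100; 11/50 + 11/50 = 11/25; 23/100 + 33/100 = 14/25; 11/25 + 14/25 = 1. Resulting codeword lengths (in the order the probabilities were given): (4, 3, 2, 4, 3, 3, 2). L_avg = sum(p_i * l_i) = 3/50*4 + 19/100*3 + 11/50*2 + 7/100*4 + 7/50*3 + 1/10*3 + 11/50*2 = 269/100 = 2.69

2.69 bits


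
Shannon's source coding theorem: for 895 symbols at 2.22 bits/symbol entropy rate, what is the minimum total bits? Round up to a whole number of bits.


Minimum bits >= n * H = 895 * 2.22 = 1986.9, rounded up to a whole number of bits = 1987

1987 bits


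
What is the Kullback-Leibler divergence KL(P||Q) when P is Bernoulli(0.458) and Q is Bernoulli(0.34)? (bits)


KL = p*log2(p/q) + (1-p)*log2((1-p)/(1-q)) = 0.458*log2(0.458/0.34) + 0.542*log2(0.542/0.66) = 0.0428

0.0428 bits


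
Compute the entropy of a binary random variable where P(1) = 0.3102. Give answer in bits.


H = -p*log2(p) - (1-p)*log2(1-p). -0.3102*log2(0.3102) = 0.523844; -0.6898*log2(0.6898) = 0.369560. H = 0.523844 + 0.369560 = 0.8934

0.8934 bits


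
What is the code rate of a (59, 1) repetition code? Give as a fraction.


Rate = k/n = 1/59

1/59


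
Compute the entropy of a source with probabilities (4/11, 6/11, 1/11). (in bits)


H = -sum(p_i * log2(p_i)). Terms: -(4/11)*log2(4/11) = 0.530702; -(6/11)*log2(6/11) = 0.476983; -(1/11)*log2(1/11) = 0.314494. H = 0.530702 + 0.476983 + 0.314494 = 1.3222

1.3222 bits


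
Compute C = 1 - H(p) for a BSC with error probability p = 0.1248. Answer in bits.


H(p) = -p*log2(p) - (1-p)*log2(1-p) = -0.1248*log2(0.1248) - 0.8752*log2(0.8752) = 0.374688 + 0.168314 = 0.543. C = 1 - H(p) = 1 - 0.543 = 0.457

0.457 bits


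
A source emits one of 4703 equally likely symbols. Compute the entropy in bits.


H = log2(n) = log2(4703) = 12.1994

12.1994 bits


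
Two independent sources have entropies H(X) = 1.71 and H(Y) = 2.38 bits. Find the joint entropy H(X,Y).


For independent variables, H(X,Y) = H(X) + H(Y) = 1.71 + 2.38 = 4.09

4.09 bits


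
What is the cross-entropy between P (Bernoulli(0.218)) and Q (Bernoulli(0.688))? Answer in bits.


H(P,Q) = -p*log2(q) - (1-p)*log2(1-q). -0.218*log2(0.688) = 0.117615; -0.782*log2(0.312) = 1.314059. H(P,Q) = 0.117615 + 1.314059 = 1.4317

1.4317 bits


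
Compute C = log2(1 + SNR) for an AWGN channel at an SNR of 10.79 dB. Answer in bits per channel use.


SNR_linear = 10^(10.79/10) = 11.995; C = log2(1 + SNR_linear) = log2(1 + 11.995) = 3.6999

3.6999 bits/channel use


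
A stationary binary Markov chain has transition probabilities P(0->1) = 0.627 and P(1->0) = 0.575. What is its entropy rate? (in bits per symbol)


Stationary distribution: pi_0 = p10/(p01+p10) = 0.4784, pi_1 = 0.5216. Entropy rate H' = pi_0*H(p01) + pi_1*H(p10) = 0.4784*0.9529 + 0.5216*0.9837 = 0.969

0.969 bits/symbol


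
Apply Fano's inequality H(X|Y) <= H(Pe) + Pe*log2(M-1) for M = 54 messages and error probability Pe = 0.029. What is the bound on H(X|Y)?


H(Pe) = -Pe*log2(Pe) - (1-Pe)*log2(1-Pe) = -0.029*log2(0.029) - 0.971*log2(0.971) = 0.148126 + 0.041226 = 0.1894. Pe*log2(M-1) = 0.029*log2(53) = 0.166110. Bound = H(Pe) + Pe*log2(M-1) = 0.148126 + 0.041226 + 0.166110 = 0.3555

0.3555 bits


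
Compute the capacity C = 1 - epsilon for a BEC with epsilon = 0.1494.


C = 1 - epsilon = 1 - 0.1494 = 0.8506

0.8506 bits


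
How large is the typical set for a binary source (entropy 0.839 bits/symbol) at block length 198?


log2|A_typical| = nH = 198 * 0.839 = 166.122, so |A_typical| ~ 2^166.122 = 1.018e+50

1.018e+50


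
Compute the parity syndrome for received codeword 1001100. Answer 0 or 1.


Syndrome = XOR of all bits = 1 XOR 0 XOR 0 XOR 1 XOR 1 XOR 0 XOR 0 = 1

1


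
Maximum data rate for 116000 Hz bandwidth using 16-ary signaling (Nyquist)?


Rate = 2 * B * log2(M) = 2 * 116000 * 4.0 = 928000.0

928000.0 bps


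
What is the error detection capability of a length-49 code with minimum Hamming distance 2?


Detection capability = d_min - 1 = 2 - 1 = 1

1 errors


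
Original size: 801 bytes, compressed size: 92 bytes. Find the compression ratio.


Ratio = original / compressed = 801 / 92 = 8.7065

8.7065


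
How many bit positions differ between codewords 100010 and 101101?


Count differing positions: . . ^ ^ ^ ^ = 4 differences

4


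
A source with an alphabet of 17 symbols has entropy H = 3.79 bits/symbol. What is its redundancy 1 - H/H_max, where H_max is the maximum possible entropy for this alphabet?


H_max = log2(K) = log2(17) = 4.0875 bits/symbol. Redundancy = 1 - H/H_max = 1 - 3.79/4.0875 = 1 - 0.9272 = 0.0728

0.0728


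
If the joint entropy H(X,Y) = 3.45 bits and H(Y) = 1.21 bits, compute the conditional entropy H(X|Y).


H(X|Y) = H(X,Y) - H(Y) = 3.45 - 1.21 = 2.24

2.24 bits


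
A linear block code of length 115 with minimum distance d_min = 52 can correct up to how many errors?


Correction capability = floor((d-1)/2) = floor((52-1)/2) = 25

25 errors


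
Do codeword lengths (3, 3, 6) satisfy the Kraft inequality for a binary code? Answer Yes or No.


Kraft sum = sum(2^(-l_i)) = 0.2656, need <= 1. Result: satisfied (a binary prefix-free code with these lengths exists)

Yes


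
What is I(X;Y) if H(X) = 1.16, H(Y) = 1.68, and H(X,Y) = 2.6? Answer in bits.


I(X;Y) = H(X) + H(Y) - H(X,Y) = 1.16 + 1.68 - 2.6 = 0.24

0.24 bits


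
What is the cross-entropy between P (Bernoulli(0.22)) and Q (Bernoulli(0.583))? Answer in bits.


H(P,Q) = -p*log2(q) - (1-p)*log2(1-q). -0.22*log2(0.583) = 0.171255; -0.78*log2(0.417) = 0.984267. H(P,Q) = 0.171255 + 0.984267 = 1.1555

1.1555 bits


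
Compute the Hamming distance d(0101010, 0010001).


Count differing positions: . ^ ^ ^ . ^ ^ = 5 differences

5


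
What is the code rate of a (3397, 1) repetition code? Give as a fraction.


Rate = k/n = 1/3397

1/3397


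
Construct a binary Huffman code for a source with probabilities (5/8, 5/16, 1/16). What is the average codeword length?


Huffman construction (repeatedly merge the two least-probable nodes; each merge adds 1 bit to every symbol beneath it): 1/16 + 5/16 = 3/8; 3/8 + 5/8 = 1. Resulting codeword lengths (in the order the probabilities were given): (1, 2, 2). L_avg = sum(p_i * l_i) = 5/8*1 + 5/16*2 + 1/16*2 = 11/8 = 1.375

1.375 bits


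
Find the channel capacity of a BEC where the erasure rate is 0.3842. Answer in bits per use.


C = 1 - epsilon = 1 - 0.3842 = 0.6158

0.6158 bits


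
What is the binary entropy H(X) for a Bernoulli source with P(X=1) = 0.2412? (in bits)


H = -p*log2(p) - (1-p)*log2(1-p). -0.2412*log2(0.2412) = 0.494870; -0.7588*log2(0.7588) = 0.302161. H = 0.494870 + 0.302161 = 0.797

0.797 bits


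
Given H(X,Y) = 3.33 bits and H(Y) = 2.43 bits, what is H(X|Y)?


H(X|Y) = H(X,Y) - H(Y) = 3.33 - 2.43 = 0.9

0.9 bits


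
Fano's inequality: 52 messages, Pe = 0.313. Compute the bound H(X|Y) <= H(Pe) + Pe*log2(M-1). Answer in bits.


H(Pe) = -Pe*log2(Pe) - (1-Pe)*log2(1-Pe) = -0.313*log2(0.313) - 0.687*log2(0.687) = 0.524515 + 0.372092 = 0.8966. Pe*log2(M-1) = 0.313*log2(51) = 1.775469. Bound = H(Pe) + Pe*log2(M-1) = 0.524515 + 0.372092 + 1.775469 = 2.6721

2.6721 bits


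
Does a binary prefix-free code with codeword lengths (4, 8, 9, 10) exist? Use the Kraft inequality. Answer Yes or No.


Kraft sum = sum(2^(-l_i)) = 0.0693, need <= 1. Result: satisfied (a binary prefix-free code with these lengths exists)

Yes


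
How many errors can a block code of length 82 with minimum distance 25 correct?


Correction capability = floor((d-1)/2) = floor((25-1)/2) = 12

12 errors


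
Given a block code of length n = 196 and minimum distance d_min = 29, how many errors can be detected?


Detection capability = d_min - 1 = 29 - 1 = 28

28 errors


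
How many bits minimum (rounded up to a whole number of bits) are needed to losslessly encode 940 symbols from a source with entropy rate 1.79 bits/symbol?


Minimum bits >= n * H = 940 * 1.79 = 1682.6, rounded up to a whole number of bits = 1683

1683 bits


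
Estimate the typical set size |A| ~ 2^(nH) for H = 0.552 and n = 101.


log2|A_typical| = nH = 101 * 0.552 = 55.752, so |A_typical| ~ 2^55.752 = 6.068e+16

6.068e+16


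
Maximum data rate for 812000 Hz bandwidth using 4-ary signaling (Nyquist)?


Rate = 2 * B * log2(M) = 2 * 812000 * 2.0 = 3248000.0

3248000.0 bps


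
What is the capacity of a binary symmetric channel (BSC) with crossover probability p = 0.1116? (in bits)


H(p) = -p*log2(p) - (1-p)*log2(1-p) = -0.1116*log2(0.1116) - 0.8884*log2(0.8884) = 0.353057 + 0.151666 = 0.5047. C = 1 - H(p) = 1 - 0.5047 = 0.4953

0.4953 bits


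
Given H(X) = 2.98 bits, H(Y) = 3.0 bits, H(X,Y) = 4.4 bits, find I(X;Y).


I(X;Y) = H(X) + H(Y) - H(X,Y) = 2.98 + 3.0 - 4.4 = 1.58

1.58 bits


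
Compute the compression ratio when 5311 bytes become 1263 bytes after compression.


Ratio = original / compressed = 5311 / 1263 = 4.2051

4.2051


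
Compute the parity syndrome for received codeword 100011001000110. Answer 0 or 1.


Syndrome = XOR of all bits = 1 XOR 0 XOR 0 XOR 0 XOR 1 XOR 1 XOR 0 XOR 0 XOR 1 XOR 0 XOR 0 XOR 0 XOR 1 XOR 1 XOR 0 = 0

0


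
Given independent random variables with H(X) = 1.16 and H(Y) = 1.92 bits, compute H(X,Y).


For independent variables, H(X,Y) = H(X) + H(Y) = 1.16 + 1.92 = 3.08

3.08 bits


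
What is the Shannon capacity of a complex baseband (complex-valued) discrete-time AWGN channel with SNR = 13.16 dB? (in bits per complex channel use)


SNR_linear = 10^(13.16/10) = 20.7014; C = log2(1 + SNR_linear) = log2(1 + 20.7014) = 4.4397

4.4397 bits/channel use


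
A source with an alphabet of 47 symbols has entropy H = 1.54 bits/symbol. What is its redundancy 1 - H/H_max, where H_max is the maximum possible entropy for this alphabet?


H_max = log2(K) = log2(47) = 5.5546 bits/symbol. Redundancy = 1 - H/H_max = 1 - 1.54/5.5546 = 1 - 0.2772 = 0.7228

0.7228


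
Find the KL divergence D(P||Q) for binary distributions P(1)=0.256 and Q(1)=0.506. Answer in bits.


KL = p*log2(p/q) + (1-p)*log2((1-p)/(1-q)) = 0.256*log2(0.256/0.506) + 0.744*log2(0.744/0.494) = 0.1879

0.1879 bits


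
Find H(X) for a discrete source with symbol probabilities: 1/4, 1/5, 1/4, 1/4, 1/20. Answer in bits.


H = -sum(p_i * log2(p_i)). Terms: -(1/4)*log2(1/4) = 0.500000; -(1/5)*log2(1/5) = 0.464386; -(1/4)*log2(1/4) = 0.500000; -(1/4)*log2(1/4) = 0.500000; -(1/20)*log2(1/20) = 0.216096. H = 0.500000 + 0.464386 + 0.500000 + 0.500000 + 0.216096 = 2.1805

2.1805 bits


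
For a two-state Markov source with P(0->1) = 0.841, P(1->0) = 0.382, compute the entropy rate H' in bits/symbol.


Stationary distribution: pi_0 = p10/(p01+p10) = 0.3123, pi_1 = 0.6877. Entropy rate H' = pi_0*H(p01) + pi_1*H(p10) = 0.3123*0.6319 + 0.6877*0.9594 = 0.8571

0.8571 bits/symbol


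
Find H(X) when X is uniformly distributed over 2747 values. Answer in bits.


H = log2(n) = log2(2747) = 11.4236

11.4236 bits


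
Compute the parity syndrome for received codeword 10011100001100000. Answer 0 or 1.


Syndrome = XOR of all bits = 1 XOR 0 XOR 0 XOR 1 XOR 1 XOR 1 XOR 0 XOR 0 XOR 0 XOR 0 XOR 1 XOR 1 XOR 0 XOR 0 XOR 0 XOR 0 XOR 0 = 0

0


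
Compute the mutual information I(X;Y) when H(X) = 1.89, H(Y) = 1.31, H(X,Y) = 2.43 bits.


I(X;Y) = H(X) + H(Y) - H(X,Y) = 1.89 + 1.31 - 2.43 = 0.77

0.77 bits


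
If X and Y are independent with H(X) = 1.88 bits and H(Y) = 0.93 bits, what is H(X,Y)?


For independent variables, H(X,Y) = H(X) + H(Y) = 1.88 + 0.93 = 2.81

2.81 bits


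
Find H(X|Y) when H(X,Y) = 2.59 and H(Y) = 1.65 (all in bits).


H(X|Y) = H(X,Y) - H(Y) = 2.59 - 1.65 = 0.94

0.94 bits


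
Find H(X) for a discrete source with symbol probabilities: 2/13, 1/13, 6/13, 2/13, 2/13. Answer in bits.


H = -sum(p_i * log2(p_i)). Terms: -(2/13)*log2(2/13) = 0.415452; -(1/13)*log2(1/13) = 0.284649; -(6/13)*log2(6/13) = 0.514836; -(2/13)*log2(2/13) = 0.415452; -(2/13)*log2(2/13) = 0.415452. H = 0.415452 + 0.284649 + 0.514836 + 0.415452 + 0.415452 = 2.0458

2.0458 bits


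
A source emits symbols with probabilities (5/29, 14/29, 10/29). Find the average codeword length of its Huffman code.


Huffman construction (repeatedly merge the two least-probable nodes; each merge adds 1 bit to every symbol beneath it): 5/29 + 10/29 = 15/29; 14/29 + 15/29 = 1. Resulting codeword lengths (in the order the probabilities were given): (2, 1, 2). L_avg = sum(p_i * l_i) = 5/29*2 + 14/29*1 + 10/29*2 = 44/29 = 1.5172

1.5172 bits


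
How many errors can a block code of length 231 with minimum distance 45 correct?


Correction capability = floor((d-1)/2) = floor((45-1)/2) = 22

22 errors


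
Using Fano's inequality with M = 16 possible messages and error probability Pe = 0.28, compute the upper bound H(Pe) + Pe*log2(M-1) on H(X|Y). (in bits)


H(Pe) = -Pe*log2(Pe) - (1-Pe)*log2(1-Pe) = -0.28*log2(0.28) - 0.72*log2(0.72) = 0.514220 + 0.341230 = 0.8555. Pe*log2(M-1) = 0.28*log2(15) = 1.093929. Bound = H(Pe) + Pe*log2(M-1) = 0.514220 + 0.341230 + 1.093929 = 1.9494

1.9494 bits


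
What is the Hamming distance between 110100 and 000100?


Count differing positions: ^ ^ . . . . = 2 differences

2


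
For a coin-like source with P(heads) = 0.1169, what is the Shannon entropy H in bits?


H = -p*log2(p) - (1-p)*log2(1-p). -0.1169*log2(0.1169) = 0.361999; -0.8831*log2(0.8831) = 0.158385. H = 0.361999 + 0.158385 = 0.5204

0.5204 bits


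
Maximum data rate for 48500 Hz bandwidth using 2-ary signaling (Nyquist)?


Rate = 2 * B * log2(M) = 2 * 48500 * 1.0 = 97000.0

97000.0 bps


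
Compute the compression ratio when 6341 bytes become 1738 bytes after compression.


Ratio = original / compressed = 6341 / 1738 = 3.6484

3.6484


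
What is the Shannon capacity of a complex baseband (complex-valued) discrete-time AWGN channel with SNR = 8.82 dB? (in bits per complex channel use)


SNR_linear = 10^(8.82/10) = 7.6208; C = log2(1 + SNR_linear) = log2(1 + 7.6208) = 3.1078

3.1078 bits/channel use


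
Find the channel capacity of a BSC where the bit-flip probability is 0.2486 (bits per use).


H(p) = -p*log2(p) - (1-p)*log2(1-p) = -0.2486*log2(0.2486) - 0.7514*log2(0.7514) = 0.499214 + 0.309838 = 0.8091. C = 1 - H(p) = 1 - 0.8091 = 0.1909

0.1909 bits


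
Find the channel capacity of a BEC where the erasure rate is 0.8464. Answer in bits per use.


C = 1 - epsilon = 1 - 0.8464 = 0.1536

0.1536 bits


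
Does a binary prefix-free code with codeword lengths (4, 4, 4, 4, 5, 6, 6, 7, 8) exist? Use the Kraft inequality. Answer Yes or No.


Kraft sum = sum(2^(-l_i)) = 0.3242, need <= 1. Result: satisfied (a binary prefix-free code with these lengths exists)

Yes


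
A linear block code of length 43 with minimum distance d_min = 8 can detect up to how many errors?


Detection capability = d_min - 1 = 8 - 1 = 7

7 errors


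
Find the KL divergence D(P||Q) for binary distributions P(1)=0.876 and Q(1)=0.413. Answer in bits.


KL = p*log2(p/q) + (1-p)*log2((1-p)/(1-q)) = 0.876*log2(0.876/0.413) + 0.124*log2(0.124/0.587) = 0.6721

0.6721 bits


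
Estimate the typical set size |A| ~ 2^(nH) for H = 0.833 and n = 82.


log2|A_typical| = nH = 82 * 0.833 = 68.306, so |A_typical| ~ 2^68.306 = 3.649e+20

3.649e+20


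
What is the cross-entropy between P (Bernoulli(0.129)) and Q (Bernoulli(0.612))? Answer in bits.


H(P,Q) = -p*log2(q) - (1-p)*log2(1-q). -0.129*log2(0.612) = 0.091383; -0.871*log2(0.388) = 1.189674. H(P,Q) = 0.091383 + 1.189674 = 1.2811

1.2811 bits


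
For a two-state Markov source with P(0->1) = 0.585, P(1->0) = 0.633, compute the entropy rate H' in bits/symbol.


Stationary distribution: pi_0 = p10/(p01+p10) = 0.5197, pi_1 = 0.4803. Entropy rate H' = pi_0*H(p01) + pi_1*H(p10) = 0.5197*0.9791 + 0.4803*0.9483 = 0.9643

0.9643 bits/symbol


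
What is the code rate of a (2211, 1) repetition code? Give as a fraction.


Rate = k/n = 1/2211

1/2211


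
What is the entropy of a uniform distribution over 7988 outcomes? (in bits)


H = log2(n) = log2(7988) = 12.9636

12.9636 bits


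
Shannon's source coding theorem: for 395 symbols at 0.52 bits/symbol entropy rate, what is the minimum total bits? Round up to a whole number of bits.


Minimum bits >= n * H = 395 * 0.52 = 205.4, rounded up to a whole number of bits = 206

206 bits


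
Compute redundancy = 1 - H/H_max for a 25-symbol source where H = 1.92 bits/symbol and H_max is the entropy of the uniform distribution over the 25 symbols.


H_max = log2(K) = log2(25) = 4.6439 bits/symbol. Redundancy = 1 - H/H_max = 1 - 1.92/4.6439 = 1 - 0.4134 = 0.5866

0.5866


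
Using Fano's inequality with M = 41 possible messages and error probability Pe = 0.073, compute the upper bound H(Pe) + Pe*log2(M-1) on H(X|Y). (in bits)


H(Pe) = -Pe*log2(Pe) - (1-Pe)*log2(1-Pe) = -0.073*log2(0.073) - 0.927*log2(0.927) = 0.275645 + 0.101376 = 0.377. Pe*log2(M-1) = 0.073*log2(40) = 0.388501. Bound = H(Pe) + Pe*log2(M-1) = 0.275645 + 0.101376 + 0.388501 = 0.7655

0.7655 bits


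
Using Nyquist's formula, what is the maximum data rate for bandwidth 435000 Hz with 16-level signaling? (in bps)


Rate = 2 * B * log2(M) = 2 * 435000 * 4.0 = 3480000.0

3480000.0 bps


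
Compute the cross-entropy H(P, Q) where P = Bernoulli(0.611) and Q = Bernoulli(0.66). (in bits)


H(P,Q) = -p*log2(q) - (1-p)*log2(1-q). -0.611*log2(0.66) = 0.366271; -0.389*log2(0.34) = 0.605437. H(P,Q) = 0.366271 + 0.605437 = 0.9717

0.9717 bits


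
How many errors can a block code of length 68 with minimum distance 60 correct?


Correction capability = floor((d-1)/2) = floor((60-1)/2) = 29

29 errors


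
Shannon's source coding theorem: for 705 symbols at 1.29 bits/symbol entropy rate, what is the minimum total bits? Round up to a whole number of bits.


Minimum bits >= n * H = 705 * 1.29 = 909.45, rounded up to a whole number of bits = 910

910 bits
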